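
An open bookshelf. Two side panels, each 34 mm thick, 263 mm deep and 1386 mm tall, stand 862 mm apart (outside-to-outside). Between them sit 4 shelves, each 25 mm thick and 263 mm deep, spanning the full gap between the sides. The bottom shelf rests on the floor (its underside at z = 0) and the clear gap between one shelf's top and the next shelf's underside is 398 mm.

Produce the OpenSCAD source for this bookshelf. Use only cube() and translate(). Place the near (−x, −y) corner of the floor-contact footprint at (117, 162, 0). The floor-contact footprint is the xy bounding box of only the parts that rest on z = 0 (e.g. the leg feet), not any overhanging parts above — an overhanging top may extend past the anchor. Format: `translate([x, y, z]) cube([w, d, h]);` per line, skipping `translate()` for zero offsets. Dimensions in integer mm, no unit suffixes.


translate([117, 162, 0]) cube([34, 263, 1386]);
translate([945, 162, 0]) cube([34, 263, 1386]);
translate([151, 162, 0]) cube([794, 263, 25]);
translate([151, 162, 423]) cube([794, 263, 25]);
translate([151, 162, 846]) cube([794, 263, 25]);
translate([151, 162, 1269]) cube([794, 263, 25]);


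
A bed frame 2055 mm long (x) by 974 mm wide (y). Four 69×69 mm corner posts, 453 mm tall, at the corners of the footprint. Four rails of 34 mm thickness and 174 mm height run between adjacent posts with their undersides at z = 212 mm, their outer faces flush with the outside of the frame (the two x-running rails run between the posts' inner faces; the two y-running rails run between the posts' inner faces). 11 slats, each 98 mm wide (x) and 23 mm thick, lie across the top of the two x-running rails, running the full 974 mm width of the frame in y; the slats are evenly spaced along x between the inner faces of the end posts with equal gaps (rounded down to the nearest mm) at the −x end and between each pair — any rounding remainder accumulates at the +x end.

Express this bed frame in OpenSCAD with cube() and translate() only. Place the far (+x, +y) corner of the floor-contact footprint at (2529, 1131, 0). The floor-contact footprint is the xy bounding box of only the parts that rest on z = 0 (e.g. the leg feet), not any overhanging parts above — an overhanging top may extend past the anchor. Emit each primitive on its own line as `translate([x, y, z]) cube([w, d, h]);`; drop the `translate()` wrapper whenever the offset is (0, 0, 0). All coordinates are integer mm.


translate([474, 157, 0]) cube([69, 69, 453]);
translate([474, 1062, 0]) cube([69, 69, 453]);
translate([2460, 157, 0]) cube([69, 69, 453]);
translate([2460, 1062, 0]) cube([69, 69, 453]);
translate([543, 157, 212]) cube([1917, 34, 174]);
translate([543, 1097, 212]) cube([1917, 34, 174]);
translate([474, 226, 212]) cube([34, 836, 174]);
translate([2495, 226, 212]) cube([34, 836, 174]);
translate([612, 157, 386]) cube([98, 974, 23]);
translate([779, 157, 386]) cube([98, 974, 23]);
translate([946, 157, 386]) cube([98, 974, 23]);
translate([1113, 157, 386]) cube([98, 974, 23]);
translate([1280, 157, 386]) cube([98, 974, 23]);
translate([1447, 157, 386]) cube([98, 974, 23]);
translate([1614, 157, 386]) cube([98, 974, 23]);
translate([1781, 157, 386]) cube([98, 974, 23]);
translate([1948, 157, 386]) cube([98, 974, 23]);
translate([2115, 157, 386]) cube([98, 974, 23]);
translate([2282, 157, 386]) cube([98, 974, 23]);


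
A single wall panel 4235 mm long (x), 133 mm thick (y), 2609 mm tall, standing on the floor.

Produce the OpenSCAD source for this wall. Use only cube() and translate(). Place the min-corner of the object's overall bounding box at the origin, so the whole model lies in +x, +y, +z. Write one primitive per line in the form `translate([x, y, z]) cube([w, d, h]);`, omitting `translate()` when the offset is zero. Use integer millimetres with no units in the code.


cube([4235, 133, 2609]);


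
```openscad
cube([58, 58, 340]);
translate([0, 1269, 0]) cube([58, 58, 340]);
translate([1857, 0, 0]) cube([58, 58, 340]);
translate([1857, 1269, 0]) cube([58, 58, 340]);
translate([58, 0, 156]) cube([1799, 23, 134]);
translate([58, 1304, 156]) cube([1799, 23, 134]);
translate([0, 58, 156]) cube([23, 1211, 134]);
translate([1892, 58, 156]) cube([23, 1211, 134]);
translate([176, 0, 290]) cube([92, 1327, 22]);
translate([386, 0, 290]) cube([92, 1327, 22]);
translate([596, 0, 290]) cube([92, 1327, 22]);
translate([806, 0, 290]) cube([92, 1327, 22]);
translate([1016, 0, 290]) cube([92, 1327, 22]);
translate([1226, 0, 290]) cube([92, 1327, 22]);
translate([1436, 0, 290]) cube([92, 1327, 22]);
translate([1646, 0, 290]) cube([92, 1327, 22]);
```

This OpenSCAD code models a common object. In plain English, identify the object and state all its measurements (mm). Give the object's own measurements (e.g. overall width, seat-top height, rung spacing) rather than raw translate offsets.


A bed frame 1915 mm long (x) by 1327 mm wide (y). Four 58×58 mm corner posts, 340 mm tall, at the corners of the footprint. Four rails of 23 mm thickness and 134 mm height run between adjacent posts with their undersides at z = 156 mm, their outer faces flush with the outside of the frame (the two x-running rails run between the posts' inner faces; the two y-running rails run between the posts' inner faces). 8 slats, each 92 mm wide (x) and 22 mm thick, lie across the top of the two x-running rails, running the full 1327 mm width of the frame in y; along x they sit between the end posts with a 118 mm gap after the −x posts and between neighbouring slats, leaving 119 mm before the +x posts.


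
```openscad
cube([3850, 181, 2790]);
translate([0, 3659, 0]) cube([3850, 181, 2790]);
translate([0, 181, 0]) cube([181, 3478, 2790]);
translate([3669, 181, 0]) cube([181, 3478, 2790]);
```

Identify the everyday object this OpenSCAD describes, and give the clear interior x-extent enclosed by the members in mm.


A house (or room) frame. The interior width is 3488 mm.

Four 2790 mm walls enclosing a rectangle with no floor or roof — a room or house frame. Outside width is 3850 mm and wall thickness is 181 mm, so the interior width is 3850 − 2 × 181 = 3488 mm.


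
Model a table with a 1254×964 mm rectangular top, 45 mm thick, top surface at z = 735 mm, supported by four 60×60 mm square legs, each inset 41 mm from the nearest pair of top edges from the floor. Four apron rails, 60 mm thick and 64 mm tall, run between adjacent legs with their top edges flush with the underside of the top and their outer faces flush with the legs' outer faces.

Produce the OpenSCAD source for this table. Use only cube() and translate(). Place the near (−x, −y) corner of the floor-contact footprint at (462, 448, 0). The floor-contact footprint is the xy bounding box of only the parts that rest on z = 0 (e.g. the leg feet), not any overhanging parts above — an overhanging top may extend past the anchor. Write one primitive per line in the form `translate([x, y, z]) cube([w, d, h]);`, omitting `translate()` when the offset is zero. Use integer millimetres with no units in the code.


translate([421, 407, 690]) cube([1254, 964, 45]);
translate([462, 448, 0]) cube([60, 60, 690]);
translate([1574, 448, 0]) cube([60, 60, 690]);
translate([462, 1270, 0]) cube([60, 60, 690]);
translate([1574, 1270, 0]) cube([60, 60, 690]);
translate([522, 448, 626]) cube([1052, 60, 64]);
translate([522, 1270, 626]) cube([1052, 60, 64]);
translate([462, 508, 626]) cube([60, 762, 64]);
translate([1574, 508, 626]) cube([60, 762, 64]);


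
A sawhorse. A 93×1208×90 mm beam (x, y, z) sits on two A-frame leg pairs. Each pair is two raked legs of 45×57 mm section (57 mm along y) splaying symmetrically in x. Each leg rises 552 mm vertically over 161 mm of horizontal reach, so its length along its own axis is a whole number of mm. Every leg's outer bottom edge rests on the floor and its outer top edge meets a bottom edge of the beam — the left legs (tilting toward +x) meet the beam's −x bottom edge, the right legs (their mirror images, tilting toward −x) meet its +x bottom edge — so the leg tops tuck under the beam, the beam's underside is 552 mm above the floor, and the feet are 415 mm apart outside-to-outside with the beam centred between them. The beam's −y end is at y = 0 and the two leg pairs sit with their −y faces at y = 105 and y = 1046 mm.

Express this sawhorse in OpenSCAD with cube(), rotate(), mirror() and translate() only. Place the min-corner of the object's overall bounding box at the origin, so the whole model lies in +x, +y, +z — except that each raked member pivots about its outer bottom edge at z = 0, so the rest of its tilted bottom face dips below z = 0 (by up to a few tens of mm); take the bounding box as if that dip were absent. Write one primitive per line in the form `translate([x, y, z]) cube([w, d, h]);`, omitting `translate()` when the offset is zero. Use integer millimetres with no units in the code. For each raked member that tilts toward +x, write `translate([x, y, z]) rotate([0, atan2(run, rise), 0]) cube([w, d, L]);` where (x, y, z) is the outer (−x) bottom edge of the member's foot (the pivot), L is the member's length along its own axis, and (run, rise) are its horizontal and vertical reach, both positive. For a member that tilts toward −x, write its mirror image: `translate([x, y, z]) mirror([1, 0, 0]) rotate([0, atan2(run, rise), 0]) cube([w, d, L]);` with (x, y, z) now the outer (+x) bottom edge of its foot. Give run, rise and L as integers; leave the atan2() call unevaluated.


translate([161, 0, 552]) cube([93, 1208, 90]);
translate([0, 105, 0]) rotate([0, atan2(161, 552), 0]) cube([45, 57, 575]);
translate([415, 105, 0]) mirror([1, 0, 0]) rotate([0, atan2(161, 552), 0]) cube([45, 57, 575]);
translate([0, 1046, 0]) rotate([0, atan2(161, 552), 0]) cube([45, 57, 575]);
translate([415, 1046, 0]) mirror([1, 0, 0]) rotate([0, atan2(161, 552), 0]) cube([45, 57, 575]);


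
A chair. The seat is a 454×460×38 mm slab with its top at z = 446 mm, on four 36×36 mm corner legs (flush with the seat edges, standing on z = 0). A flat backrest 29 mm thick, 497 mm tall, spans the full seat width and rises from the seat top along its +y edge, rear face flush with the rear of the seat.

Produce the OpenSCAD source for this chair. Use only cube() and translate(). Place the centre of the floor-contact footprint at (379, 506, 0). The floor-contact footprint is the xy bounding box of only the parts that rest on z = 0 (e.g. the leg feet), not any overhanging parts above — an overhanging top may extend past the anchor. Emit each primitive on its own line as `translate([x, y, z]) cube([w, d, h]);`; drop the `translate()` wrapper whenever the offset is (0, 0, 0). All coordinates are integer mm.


translate([152, 276, 408]) cube([454, 460, 38]);
translate([152, 276, 0]) cube([36, 36, 408]);
translate([570, 276, 0]) cube([36, 36, 408]);
translate([152, 700, 0]) cube([36, 36, 408]);
translate([570, 700, 0]) cube([36, 36, 408]);
translate([152, 707, 446]) cube([454, 29, 497]);


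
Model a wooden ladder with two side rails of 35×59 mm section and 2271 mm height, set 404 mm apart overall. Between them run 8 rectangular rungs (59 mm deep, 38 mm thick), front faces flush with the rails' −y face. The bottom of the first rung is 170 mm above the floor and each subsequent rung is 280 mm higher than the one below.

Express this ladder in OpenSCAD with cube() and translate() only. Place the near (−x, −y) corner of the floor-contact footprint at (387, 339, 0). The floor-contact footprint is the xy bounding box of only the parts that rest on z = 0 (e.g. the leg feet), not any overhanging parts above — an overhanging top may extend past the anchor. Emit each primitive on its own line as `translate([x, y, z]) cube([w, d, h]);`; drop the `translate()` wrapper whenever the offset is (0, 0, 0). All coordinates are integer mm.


// rung span = 404 - 2*35 = 334
// rung[k] z = 170 + k*280
translate([387, 339, 0]) cube([35, 59, 2271]);
translate([756, 339, 0]) cube([35, 59, 2271]);
translate([422, 339, 170]) cube([334, 59, 38]);
translate([422, 339, 450]) cube([334, 59, 38]);
translate([422, 339, 730]) cube([334, 59, 38]);
translate([422, 339, 1010]) cube([334, 59, 38]);
translate([422, 339, 1290]) cube([334, 59, 38]);
translate([422, 339, 1570]) cube([334, 59, 38]);
translate([422, 339, 1850]) cube([334, 59, 38]);
translate([422, 339, 2130]) cube([334, 59, 38]);


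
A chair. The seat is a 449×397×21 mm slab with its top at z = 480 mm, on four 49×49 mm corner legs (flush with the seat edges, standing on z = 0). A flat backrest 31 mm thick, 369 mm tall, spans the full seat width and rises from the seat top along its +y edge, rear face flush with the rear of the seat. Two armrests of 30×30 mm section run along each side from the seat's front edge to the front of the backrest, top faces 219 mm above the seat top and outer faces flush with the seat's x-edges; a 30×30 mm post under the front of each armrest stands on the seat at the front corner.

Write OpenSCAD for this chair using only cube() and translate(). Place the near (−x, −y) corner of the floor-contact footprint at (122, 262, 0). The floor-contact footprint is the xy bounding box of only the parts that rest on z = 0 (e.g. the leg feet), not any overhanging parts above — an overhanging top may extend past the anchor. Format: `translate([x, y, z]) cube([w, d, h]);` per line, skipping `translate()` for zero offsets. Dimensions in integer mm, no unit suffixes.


// leg_h = 480 - 21 = 459
// arm post h = 219 - 30 = 189
translate([122, 262, 459]) cube([449, 397, 21]);
translate([122, 262, 0]) cube([49, 49, 459]);
translate([522, 262, 0]) cube([49, 49, 459]);
translate([122, 610, 0]) cube([49, 49, 459]);
translate([522, 610, 0]) cube([49, 49, 459]);
translate([122, 628, 480]) cube([449, 31, 369]);
translate([122, 262, 669]) cube([30, 366, 30]);
translate([541, 262, 669]) cube([30, 366, 30]);
translate([122, 262, 480]) cube([30, 30, 189]);
translate([541, 262, 480]) cube([30, 30, 189]);


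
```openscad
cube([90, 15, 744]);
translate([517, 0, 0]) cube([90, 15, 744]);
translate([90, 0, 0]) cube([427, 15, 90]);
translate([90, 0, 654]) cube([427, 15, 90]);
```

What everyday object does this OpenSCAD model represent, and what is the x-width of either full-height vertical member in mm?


A picture frame. The border width is 90 mm.

Four thin pieces enclosing a rectangular opening — a picture frame. The two full-height stiles are 744 mm tall; the top rail sits at z = 654 and is 90 mm tall, so the border above the opening is 744 − 654 = 90 mm, matching the stile x-width.


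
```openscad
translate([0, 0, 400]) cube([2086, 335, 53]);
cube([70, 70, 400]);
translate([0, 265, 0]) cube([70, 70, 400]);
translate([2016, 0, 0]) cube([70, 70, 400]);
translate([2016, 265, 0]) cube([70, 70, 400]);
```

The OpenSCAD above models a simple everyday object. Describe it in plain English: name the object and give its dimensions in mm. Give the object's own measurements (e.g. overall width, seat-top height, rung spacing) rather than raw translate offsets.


A long wooden bench with a 2086 mm (x) × 335 mm (y) seat, 53 mm thick, its top surface 453 mm above the floor. Four 70 mm square legs at the seat corners, flush with the edges, run from z = 0 to the seat underside.


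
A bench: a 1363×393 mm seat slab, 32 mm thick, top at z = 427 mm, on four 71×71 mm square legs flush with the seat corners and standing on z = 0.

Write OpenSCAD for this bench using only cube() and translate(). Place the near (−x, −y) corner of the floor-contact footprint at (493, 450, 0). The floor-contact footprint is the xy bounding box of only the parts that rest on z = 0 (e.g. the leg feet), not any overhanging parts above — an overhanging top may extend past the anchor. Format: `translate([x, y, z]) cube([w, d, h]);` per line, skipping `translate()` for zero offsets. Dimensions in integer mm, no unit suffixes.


// leg_h = 427 − 32 = 395
translate([493, 450, 395]) cube([1363, 393, 32]);
translate([493, 450, 0]) cube([71, 71, 395]);
translate([493, 772, 0]) cube([71, 71, 395]);
translate([1785, 450, 0]) cube([71, 71, 395]);
translate([1785, 772, 0]) cube([71, 71, 395]);


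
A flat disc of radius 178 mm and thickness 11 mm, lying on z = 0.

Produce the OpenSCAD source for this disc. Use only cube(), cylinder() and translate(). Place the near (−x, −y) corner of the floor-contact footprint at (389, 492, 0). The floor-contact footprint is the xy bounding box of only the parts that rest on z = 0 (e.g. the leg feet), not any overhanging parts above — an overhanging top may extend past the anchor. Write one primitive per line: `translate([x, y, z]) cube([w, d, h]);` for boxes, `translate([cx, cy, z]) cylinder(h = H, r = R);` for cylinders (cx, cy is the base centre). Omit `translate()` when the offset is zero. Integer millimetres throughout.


translate([567, 670, 0]) cylinder(h = 11, r = 178);


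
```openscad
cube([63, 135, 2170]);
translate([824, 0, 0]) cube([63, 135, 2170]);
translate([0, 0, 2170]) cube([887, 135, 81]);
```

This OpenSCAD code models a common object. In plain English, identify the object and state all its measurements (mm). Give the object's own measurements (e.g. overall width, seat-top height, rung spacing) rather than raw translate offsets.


A door frame. The clear opening is 761 mm wide and 2170 mm high. Two 63 mm wide jambs, 135 mm deep, stand either side of the opening from the floor to the top of the opening. A 81 mm thick head sits across the top of both jambs, spanning the full outside width of the frame.


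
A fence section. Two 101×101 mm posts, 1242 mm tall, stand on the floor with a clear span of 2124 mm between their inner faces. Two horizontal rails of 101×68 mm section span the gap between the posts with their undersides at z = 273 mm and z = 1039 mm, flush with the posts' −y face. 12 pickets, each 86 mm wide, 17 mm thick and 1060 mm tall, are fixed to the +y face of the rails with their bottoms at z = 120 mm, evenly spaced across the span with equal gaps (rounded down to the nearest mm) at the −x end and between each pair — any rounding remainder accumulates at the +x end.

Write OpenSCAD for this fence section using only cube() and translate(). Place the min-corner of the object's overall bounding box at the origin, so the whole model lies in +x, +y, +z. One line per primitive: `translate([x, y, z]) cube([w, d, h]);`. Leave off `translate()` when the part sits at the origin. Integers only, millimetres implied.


cube([101, 101, 1242]);
translate([2225, 0, 0]) cube([101, 101, 1242]);
translate([101, 0, 273]) cube([2124, 101, 68]);
translate([101, 0, 1039]) cube([2124, 101, 68]);
translate([185, 101, 120]) cube([86, 17, 1060]);
translate([355, 101, 120]) cube([86, 17, 1060]);
translate([525, 101, 120]) cube([86, 17, 1060]);
translate([695, 101, 120]) cube([86, 17, 1060]);
translate([865, 101, 120]) cube([86, 17, 1060]);
translate([1035, 101, 120]) cube([86, 17, 1060]);
translate([1205, 101, 120]) cube([86, 17, 1060]);
translate([1375, 101, 120]) cube([86, 17, 1060]);
translate([1545, 101, 120]) cube([86, 17, 1060]);
translate([1715, 101, 120]) cube([86, 17, 1060]);
translate([1885, 101, 120]) cube([86, 17, 1060]);
translate([2055, 101, 120]) cube([86, 17, 1060]);


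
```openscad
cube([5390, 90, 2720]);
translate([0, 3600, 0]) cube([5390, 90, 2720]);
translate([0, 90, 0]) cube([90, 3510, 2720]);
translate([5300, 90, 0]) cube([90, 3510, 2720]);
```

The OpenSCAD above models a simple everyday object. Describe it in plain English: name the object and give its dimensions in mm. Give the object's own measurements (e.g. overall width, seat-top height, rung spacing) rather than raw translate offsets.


The wall frame of a small rectangular building: four walls, each 2720 mm tall and 90 mm thick, enclosing a footprint 5390 mm (x) by 3690 mm (y) outside-to-outside, with no floor or roof. The front and back walls (the −y and +y sides) span the full width; the two side walls fit between them.


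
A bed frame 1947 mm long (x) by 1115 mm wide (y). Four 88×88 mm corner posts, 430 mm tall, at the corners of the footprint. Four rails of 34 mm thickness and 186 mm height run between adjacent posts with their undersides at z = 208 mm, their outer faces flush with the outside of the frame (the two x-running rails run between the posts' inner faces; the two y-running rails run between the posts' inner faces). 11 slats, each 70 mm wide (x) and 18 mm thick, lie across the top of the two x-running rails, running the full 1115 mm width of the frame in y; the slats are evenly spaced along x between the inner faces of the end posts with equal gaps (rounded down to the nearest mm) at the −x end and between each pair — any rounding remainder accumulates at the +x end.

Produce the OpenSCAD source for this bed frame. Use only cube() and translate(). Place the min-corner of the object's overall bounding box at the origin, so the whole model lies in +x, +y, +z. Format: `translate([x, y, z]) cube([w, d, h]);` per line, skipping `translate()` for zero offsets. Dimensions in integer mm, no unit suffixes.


cube([88, 88, 430]);
translate([0, 1027, 0]) cube([88, 88, 430]);
translate([1859, 0, 0]) cube([88, 88, 430]);
translate([1859, 1027, 0]) cube([88, 88, 430]);
translate([88, 0, 208]) cube([1771, 34, 186]);
translate([88, 1081, 208]) cube([1771, 34, 186]);
translate([0, 88, 208]) cube([34, 939, 186]);
translate([1913, 88, 208]) cube([34, 939, 186]);
translate([171, 0, 394]) cube([70, 1115, 18]);
translate([324, 0, 394]) cube([70, 1115, 18]);
translate([477, 0, 394]) cube([70, 1115, 18]);
translate([630, 0, 394]) cube([70, 1115, 18]);
translate([783, 0, 394]) cube([70, 1115, 18]);
translate([936, 0, 394]) cube([70, 1115, 18]);
translate([1089, 0, 394]) cube([70, 1115, 18]);
translate([1242, 0, 394]) cube([70, 1115, 18]);
translate([1395, 0, 394]) cube([70, 1115, 18]);
translate([1548, 0, 394]) cube([70, 1115, 18]);
translate([1701, 0, 394]) cube([70, 1115, 18]);


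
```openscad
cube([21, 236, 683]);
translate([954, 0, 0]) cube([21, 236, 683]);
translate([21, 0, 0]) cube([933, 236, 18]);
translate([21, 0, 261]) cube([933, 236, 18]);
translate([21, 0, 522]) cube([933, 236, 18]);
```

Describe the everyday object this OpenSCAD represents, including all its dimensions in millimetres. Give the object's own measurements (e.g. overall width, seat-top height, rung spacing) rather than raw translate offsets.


An open bookshelf. Two side panels, each 21 mm thick, 236 mm deep and 683 mm tall, stand 975 mm apart (outside-to-outside). Between them sit 3 shelves, each 18 mm thick and 236 mm deep, spanning the full gap between the sides. The bottom shelf rests on the floor (its underside at z = 0) and the clear gap between one shelf's top and the next shelf's underside is 243 mm.


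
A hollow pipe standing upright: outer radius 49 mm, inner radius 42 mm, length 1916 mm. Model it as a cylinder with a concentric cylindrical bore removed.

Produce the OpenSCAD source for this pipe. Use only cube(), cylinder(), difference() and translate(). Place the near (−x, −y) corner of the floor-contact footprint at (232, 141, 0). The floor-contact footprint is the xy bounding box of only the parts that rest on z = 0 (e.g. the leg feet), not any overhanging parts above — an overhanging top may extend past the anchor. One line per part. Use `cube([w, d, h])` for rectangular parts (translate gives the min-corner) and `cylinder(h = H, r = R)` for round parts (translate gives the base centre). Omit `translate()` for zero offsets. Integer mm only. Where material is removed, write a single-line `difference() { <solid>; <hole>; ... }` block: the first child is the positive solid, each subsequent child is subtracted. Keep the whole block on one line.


difference() { translate([281, 190, 0]) cylinder(h = 1916, r = 49); translate([281, 190, 0]) cylinder(h = 1916, r = 42); }


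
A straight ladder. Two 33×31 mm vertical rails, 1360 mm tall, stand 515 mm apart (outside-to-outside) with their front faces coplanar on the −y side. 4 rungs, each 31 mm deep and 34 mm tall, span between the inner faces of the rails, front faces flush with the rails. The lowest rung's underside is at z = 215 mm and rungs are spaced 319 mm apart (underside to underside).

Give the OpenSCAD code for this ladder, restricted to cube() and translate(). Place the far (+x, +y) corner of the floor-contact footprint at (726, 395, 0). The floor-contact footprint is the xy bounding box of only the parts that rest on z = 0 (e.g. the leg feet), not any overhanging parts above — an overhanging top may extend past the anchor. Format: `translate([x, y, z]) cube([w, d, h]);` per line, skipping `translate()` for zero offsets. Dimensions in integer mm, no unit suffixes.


translate([211, 364, 0]) cube([33, 31, 1360]);
translate([693, 364, 0]) cube([33, 31, 1360]);
translate([244, 364, 215]) cube([449, 31, 34]);
translate([244, 364, 534]) cube([449, 31, 34]);
translate([244, 364, 853]) cube([449, 31, 34]);
translate([244, 364, 1172]) cube([449, 31, 34]);


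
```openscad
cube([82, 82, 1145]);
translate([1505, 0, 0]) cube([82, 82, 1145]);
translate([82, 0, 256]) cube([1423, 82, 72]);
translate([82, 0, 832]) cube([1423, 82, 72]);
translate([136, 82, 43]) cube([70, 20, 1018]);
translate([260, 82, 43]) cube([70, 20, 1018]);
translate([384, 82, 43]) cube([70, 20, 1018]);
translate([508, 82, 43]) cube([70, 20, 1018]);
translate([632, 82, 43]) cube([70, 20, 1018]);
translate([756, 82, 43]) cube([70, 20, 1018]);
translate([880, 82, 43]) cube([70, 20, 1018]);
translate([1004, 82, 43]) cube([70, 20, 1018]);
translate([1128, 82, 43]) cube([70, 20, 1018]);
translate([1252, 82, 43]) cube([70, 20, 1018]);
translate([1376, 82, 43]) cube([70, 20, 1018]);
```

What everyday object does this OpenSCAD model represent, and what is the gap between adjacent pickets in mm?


A fence section. The picket gap is 54 mm.

Two posts, two rails, 11 pickets — a fence section. Span 1423 mm holds 11 pickets of 70 mm with 12 equal gaps: ⌊(1423 − 11·70) / 12⌋ = 54 mm.


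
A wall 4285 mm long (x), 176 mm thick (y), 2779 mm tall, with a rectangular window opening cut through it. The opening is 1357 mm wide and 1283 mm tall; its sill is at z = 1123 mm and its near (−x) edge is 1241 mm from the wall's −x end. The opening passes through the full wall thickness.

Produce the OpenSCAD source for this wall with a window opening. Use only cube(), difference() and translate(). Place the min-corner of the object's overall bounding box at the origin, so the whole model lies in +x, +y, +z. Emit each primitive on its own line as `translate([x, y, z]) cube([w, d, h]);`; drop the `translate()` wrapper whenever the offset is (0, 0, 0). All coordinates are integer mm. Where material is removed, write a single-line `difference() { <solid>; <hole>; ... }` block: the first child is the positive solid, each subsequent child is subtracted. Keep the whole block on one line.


difference() { cube([4285, 176, 2779]); translate([1241, 0, 1123]) cube([1357, 176, 1283]); }


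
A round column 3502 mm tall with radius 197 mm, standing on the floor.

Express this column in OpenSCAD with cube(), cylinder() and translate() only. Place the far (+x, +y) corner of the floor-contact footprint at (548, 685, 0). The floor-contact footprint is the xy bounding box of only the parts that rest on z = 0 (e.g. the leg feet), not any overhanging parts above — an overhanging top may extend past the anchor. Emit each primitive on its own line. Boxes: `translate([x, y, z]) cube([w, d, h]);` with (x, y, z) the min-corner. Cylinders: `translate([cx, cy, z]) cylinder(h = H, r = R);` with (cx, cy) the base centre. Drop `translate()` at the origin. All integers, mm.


translate([351, 488, 0]) cylinder(h = 3502, r = 197);


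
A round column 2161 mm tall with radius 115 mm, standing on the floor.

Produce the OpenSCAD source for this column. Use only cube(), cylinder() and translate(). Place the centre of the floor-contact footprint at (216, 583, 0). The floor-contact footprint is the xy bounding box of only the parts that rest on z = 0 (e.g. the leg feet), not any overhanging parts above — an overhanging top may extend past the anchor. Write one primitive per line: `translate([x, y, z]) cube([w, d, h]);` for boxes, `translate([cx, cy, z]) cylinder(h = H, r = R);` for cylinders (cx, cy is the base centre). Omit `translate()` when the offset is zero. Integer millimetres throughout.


translate([216, 583, 0]) cylinder(h = 2161, r = 115);


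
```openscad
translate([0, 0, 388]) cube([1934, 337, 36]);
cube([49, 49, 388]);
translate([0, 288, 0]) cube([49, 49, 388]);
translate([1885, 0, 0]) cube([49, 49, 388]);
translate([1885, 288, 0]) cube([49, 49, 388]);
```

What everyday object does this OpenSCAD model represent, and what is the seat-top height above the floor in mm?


A bench. The seat-top height is 424 mm.

A long slab on four corner posts — a bench. The slab sits at z = 388 with thickness 36, so the top is 388 + 36 = 424 mm.


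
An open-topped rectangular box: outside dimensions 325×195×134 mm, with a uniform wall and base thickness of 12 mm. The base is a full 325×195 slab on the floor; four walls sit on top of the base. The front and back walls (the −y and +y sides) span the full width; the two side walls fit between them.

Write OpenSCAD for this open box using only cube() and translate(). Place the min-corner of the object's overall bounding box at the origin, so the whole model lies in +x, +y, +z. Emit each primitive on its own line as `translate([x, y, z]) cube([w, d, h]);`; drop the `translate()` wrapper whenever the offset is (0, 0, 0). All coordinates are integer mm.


cube([325, 195, 12]);
translate([0, 0, 12]) cube([325, 12, 122]);
translate([0, 183, 12]) cube([325, 12, 122]);
translate([0, 12, 12]) cube([12, 171, 122]);
translate([313, 12, 12]) cube([12, 171, 122]);


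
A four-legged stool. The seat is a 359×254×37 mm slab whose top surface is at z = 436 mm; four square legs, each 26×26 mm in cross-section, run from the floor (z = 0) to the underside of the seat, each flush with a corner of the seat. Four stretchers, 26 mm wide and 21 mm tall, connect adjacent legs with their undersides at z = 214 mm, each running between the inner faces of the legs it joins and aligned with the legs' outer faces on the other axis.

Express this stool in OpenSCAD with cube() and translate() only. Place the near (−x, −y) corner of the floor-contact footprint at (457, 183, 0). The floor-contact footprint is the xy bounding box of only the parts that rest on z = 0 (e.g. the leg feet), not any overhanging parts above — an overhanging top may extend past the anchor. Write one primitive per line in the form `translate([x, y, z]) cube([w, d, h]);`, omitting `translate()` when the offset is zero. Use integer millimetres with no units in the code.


// leg_h = 436 - 37 = 399
// stretcher span = 359 - 2*26 = 307
translate([457, 183, 399]) cube([359, 254, 37]);
translate([457, 183, 0]) cube([26, 26, 399]);
translate([790, 183, 0]) cube([26, 26, 399]);
translate([457, 411, 0]) cube([26, 26, 399]);
translate([790, 411, 0]) cube([26, 26, 399]);
translate([483, 183, 214]) cube([307, 26, 21]);
translate([483, 411, 214]) cube([307, 26, 21]);
translate([457, 209, 214]) cube([26, 202, 21]);
translate([790, 209, 214]) cube([26, 202, 21]);


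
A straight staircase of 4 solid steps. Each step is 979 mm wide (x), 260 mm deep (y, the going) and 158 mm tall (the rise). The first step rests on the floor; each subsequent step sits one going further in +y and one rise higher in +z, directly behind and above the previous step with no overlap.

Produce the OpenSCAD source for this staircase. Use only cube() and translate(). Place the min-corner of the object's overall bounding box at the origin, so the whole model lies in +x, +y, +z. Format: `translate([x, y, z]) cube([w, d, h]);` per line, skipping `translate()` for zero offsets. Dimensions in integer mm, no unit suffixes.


cube([979, 260, 158]);
translate([0, 260, 158]) cube([979, 260, 158]);
translate([0, 520, 316]) cube([979, 260, 158]);
translate([0, 780, 474]) cube([979, 260, 158]);


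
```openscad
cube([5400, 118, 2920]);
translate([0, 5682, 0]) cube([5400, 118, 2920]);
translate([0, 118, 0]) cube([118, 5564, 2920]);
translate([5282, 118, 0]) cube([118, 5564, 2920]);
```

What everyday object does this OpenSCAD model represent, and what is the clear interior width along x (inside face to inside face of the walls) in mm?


A house (or room) frame. The interior width is 5164 mm.

Four 2920 mm walls enclosing a rectangle with no floor or roof — a room or house frame. Outside width is 5400 mm and wall thickness is 118 mm, so the interior width is 5400 − 2 × 118 = 5164 mm.


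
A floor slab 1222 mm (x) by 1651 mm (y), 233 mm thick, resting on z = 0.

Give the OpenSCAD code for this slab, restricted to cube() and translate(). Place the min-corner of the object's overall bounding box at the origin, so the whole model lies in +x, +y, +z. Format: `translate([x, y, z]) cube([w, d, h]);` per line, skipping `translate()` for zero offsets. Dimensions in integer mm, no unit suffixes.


cube([1222, 1651, 233]);


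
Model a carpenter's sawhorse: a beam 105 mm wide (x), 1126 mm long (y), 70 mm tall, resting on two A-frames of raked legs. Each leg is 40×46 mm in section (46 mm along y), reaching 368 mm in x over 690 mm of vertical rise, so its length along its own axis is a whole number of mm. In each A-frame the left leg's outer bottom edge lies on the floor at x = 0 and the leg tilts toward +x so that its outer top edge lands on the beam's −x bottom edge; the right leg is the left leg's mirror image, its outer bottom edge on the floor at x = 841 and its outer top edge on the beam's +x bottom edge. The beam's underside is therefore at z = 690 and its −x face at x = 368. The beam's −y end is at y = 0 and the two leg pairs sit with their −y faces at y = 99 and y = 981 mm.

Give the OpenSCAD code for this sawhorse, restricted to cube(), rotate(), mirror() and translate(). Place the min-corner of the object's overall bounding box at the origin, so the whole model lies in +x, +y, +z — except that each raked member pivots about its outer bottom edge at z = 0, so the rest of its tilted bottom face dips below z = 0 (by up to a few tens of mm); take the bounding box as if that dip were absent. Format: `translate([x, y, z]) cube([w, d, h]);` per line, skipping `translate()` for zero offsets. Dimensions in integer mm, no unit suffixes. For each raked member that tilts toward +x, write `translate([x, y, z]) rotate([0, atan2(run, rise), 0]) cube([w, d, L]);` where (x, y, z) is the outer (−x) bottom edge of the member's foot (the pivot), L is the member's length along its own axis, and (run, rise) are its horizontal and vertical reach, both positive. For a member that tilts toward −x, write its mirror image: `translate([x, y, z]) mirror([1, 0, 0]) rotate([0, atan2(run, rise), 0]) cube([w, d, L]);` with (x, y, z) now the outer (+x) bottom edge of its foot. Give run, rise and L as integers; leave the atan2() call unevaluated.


translate([368, 0, 690]) cube([105, 1126, 70]);
translate([0, 99, 0]) rotate([0, atan2(368, 690), 0]) cube([40, 46, 782]);
translate([841, 99, 0]) mirror([1, 0, 0]) rotate([0, atan2(368, 690), 0]) cube([40, 46, 782]);
translate([0, 981, 0]) rotate([0, atan2(368, 690), 0]) cube([40, 46, 782]);
translate([841, 981, 0]) mirror([1, 0, 0]) rotate([0, atan2(368, 690), 0]) cube([40, 46, 782]);


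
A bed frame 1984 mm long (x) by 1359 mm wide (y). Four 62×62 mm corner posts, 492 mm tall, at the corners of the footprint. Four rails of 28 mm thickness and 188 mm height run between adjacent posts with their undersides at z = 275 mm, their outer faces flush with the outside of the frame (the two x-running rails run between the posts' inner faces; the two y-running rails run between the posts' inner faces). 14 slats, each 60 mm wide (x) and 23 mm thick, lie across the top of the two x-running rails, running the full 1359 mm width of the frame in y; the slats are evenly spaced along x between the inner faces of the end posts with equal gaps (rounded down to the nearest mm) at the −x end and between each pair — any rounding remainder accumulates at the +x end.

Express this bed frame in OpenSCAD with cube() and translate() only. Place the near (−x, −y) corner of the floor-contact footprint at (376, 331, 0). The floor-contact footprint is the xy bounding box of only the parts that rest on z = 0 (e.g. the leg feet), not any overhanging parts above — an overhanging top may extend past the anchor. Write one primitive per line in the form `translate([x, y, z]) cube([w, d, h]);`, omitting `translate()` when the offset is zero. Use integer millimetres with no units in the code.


translate([376, 331, 0]) cube([62, 62, 492]);
translate([376, 1628, 0]) cube([62, 62, 492]);
translate([2298, 331, 0]) cube([62, 62, 492]);
translate([2298, 1628, 0]) cube([62, 62, 492]);
translate([438, 331, 275]) cube([1860, 28, 188]);
translate([438, 1662, 275]) cube([1860, 28, 188]);
translate([376, 393, 275]) cube([28, 1235, 188]);
translate([2332, 393, 275]) cube([28, 1235, 188]);
translate([506, 331, 463]) cube([60, 1359, 23]);
translate([634, 331, 463]) cube([60, 1359, 23]);
translate([762, 331, 463]) cube([60, 1359, 23]);
translate([890, 331, 463]) cube([60, 1359, 23]);
translate([1018, 331, 463]) cube([60, 1359, 23]);
translate([1146, 331, 463]) cube([60, 1359, 23]);
translate([1274, 331, 463]) cube([60, 1359, 23]);
translate([1402, 331, 463]) cube([60, 1359, 23]);
translate([1530, 331, 463]) cube([60, 1359, 23]);
translate([1658, 331, 463]) cube([60, 1359, 23]);
translate([1786, 331, 463]) cube([60, 1359, 23]);
translate([1914, 331, 463]) cube([60, 1359, 23]);
translate([2042, 331, 463]) cube([60, 1359, 23]);
translate([2170, 331, 463]) cube([60, 1359, 23]);


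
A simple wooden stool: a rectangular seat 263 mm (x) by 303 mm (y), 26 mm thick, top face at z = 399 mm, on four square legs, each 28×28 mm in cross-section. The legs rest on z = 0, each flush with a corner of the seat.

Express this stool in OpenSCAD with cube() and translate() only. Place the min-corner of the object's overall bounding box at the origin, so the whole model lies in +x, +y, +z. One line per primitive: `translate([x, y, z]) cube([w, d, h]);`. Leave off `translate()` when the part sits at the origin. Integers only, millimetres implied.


translate([0, 0, 373]) cube([263, 303, 26]);
cube([28, 28, 373]);
translate([235, 0, 0]) cube([28, 28, 373]);
translate([0, 275, 0]) cube([28, 28, 373]);
translate([235, 275, 0]) cube([28, 28, 373]);


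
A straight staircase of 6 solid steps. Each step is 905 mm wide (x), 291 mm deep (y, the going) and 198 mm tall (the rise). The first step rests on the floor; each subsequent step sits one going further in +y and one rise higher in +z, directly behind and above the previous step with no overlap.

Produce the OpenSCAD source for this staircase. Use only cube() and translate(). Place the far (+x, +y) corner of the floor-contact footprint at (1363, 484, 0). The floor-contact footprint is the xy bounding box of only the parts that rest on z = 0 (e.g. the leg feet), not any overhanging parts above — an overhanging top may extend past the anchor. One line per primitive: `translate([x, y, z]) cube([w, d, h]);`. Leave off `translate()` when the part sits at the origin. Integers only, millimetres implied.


translate([458, 193, 0]) cube([905, 291, 198]);
translate([458, 484, 198]) cube([905, 291, 198]);
translate([458, 775, 396]) cube([905, 291, 198]);
translate([458, 1066, 594]) cube([905, 291, 198]);
translate([458, 1357, 792]) cube([905, 291, 198]);
translate([458, 1648, 990]) cube([905, 291, 198]);


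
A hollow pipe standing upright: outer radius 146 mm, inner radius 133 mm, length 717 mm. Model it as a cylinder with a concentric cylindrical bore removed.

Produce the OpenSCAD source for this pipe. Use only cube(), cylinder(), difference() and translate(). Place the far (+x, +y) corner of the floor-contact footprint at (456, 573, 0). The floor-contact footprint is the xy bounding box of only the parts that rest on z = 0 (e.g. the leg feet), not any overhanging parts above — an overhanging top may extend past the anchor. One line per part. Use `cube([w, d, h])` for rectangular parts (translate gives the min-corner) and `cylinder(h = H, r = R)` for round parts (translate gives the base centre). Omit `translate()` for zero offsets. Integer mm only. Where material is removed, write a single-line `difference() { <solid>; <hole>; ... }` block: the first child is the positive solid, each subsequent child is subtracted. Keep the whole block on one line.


difference() { translate([310, 427, 0]) cylinder(h = 717, r = 146); translate([310, 427, 0]) cylinder(h = 717, r = 133); }
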